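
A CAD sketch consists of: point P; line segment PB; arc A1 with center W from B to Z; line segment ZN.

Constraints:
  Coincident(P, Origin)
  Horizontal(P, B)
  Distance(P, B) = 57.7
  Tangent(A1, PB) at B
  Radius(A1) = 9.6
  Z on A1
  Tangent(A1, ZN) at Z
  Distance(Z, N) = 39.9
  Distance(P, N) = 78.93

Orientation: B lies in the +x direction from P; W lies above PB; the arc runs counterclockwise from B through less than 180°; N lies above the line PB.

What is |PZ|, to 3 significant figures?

68.1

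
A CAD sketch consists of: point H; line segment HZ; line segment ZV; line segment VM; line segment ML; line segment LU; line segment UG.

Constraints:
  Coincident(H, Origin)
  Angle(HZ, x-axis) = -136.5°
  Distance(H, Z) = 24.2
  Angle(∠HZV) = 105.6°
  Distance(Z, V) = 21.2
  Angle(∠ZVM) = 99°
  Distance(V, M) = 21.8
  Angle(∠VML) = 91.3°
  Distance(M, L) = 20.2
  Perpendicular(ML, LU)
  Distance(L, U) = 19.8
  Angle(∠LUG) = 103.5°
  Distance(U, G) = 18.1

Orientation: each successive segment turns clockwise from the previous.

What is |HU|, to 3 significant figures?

19.3

H is at the origin; HZ runs at -136.5° with length 24.2, so Z = (-17.6, -16.7). ∠HZV = 105.6° gives ZV at 149° from the x-axis; with |ZV| = 21.2, V = (-35.7, -5.77). ∠ZVM = 99.0° gives VM at 68.1° from the x-axis; with |VM| = 21.8, M = (-27.6, 14.5). ∠VML = 91.3° gives ML at -20.6° from the x-axis; with |ML| = 20.2, L = (-8.71, 7.35). The perpendicularity gives LU at right angles to ML, so LU runs at -111°; with |LU| = 19.8, U = (-15.7, -11.2). Then |HU| = |U − H| = 19.3.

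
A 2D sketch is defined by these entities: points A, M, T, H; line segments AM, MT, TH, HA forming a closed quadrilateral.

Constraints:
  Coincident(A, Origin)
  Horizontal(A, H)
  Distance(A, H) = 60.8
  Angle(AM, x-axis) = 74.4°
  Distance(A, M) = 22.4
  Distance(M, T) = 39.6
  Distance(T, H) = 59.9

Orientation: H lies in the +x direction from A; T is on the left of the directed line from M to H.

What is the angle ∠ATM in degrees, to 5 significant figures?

8.6131°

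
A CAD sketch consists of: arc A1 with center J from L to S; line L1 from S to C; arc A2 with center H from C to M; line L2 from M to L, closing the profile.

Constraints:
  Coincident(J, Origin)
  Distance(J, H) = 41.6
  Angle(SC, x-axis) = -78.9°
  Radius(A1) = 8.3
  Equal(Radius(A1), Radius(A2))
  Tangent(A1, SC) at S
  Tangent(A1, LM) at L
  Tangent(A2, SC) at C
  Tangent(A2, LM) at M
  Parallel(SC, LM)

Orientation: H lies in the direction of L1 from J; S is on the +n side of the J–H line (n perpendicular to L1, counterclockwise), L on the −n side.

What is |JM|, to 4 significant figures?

42.42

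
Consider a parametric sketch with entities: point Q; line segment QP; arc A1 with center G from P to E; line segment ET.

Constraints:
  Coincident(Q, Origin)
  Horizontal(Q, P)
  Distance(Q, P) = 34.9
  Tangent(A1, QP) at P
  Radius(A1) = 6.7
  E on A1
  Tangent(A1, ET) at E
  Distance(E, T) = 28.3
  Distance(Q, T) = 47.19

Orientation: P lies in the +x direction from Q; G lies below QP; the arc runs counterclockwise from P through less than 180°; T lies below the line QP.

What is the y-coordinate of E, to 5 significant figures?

-7.3690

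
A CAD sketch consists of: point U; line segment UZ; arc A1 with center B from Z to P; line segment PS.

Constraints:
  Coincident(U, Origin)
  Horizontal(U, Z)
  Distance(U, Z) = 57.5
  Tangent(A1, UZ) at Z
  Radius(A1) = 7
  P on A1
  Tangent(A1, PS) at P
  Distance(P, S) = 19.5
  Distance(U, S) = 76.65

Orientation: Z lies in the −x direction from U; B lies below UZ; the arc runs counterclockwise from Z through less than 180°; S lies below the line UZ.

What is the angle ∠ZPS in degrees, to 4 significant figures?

151.9°

U is at the origin; U and Z share the same y with |UZ| = 57.5 and Z on the −x side, so Z = (-57.50, 0.000). The tangent condition forces BZ to be normal to UZ, so B = Z + (0, -7) = (-57.50, -7.000). Since BP ⟂ PS (tangency), |BS| = √(7.0² + 19.5²) = 20.72 regardless of where P sits on A1. So S lies on both circle(U, 76.65) and circle(B, 20.72); the below-UZ intersection is S = (-74.18, -19.28). P is the foot of the tangent from S: P = (-63.31, -3.096).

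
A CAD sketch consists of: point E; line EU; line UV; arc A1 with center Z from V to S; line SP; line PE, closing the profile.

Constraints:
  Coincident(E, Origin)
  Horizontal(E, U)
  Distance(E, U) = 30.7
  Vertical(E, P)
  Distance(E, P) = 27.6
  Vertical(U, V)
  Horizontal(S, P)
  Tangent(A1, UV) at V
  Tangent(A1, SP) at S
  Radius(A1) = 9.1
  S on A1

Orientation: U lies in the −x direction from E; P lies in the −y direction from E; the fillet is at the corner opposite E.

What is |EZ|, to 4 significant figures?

28.44

E and P share the same x with |EP| = 27.6 and P on the −y side, so P = (0.000, -27.60). The virtual corner opposite E is at (-30.70, -27.60). A1 meets UV tangentially, so ZV is at right angles to UV and tangency of A1 to SP means the radius ZS is perpendicular to SP, with radius 9.1, so the center Z sits 9.1 in from both sides at Z = (-21.60, -18.50). Then |EZ| = |Z − E| = 28.44.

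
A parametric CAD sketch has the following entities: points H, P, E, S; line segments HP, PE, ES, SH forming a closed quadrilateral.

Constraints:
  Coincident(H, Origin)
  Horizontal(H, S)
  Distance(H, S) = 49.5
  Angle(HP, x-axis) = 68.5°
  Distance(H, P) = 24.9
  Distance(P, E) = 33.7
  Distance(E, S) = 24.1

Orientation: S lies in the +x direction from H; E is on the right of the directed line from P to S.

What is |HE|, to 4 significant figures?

26.80

Checks: |PE| = 33.70 ✓; |ES| = 24.10 ✓.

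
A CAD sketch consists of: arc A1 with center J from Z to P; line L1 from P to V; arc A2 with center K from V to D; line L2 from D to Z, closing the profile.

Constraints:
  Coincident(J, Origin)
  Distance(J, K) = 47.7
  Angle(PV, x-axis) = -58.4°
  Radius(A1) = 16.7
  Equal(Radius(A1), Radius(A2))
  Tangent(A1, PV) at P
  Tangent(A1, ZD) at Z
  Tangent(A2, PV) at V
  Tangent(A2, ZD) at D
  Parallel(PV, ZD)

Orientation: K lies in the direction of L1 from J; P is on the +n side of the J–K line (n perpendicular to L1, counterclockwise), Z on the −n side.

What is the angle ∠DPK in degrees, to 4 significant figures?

15.70°

Tangency of A1 to both parallel lines with radius 16.7 puts P and Z at J ± 16.7·n: P = (14.22, 8.751), Z = (-14.22, -8.751). Equal radii place V and D the same way about K: V = K + 16.7·n = (39.22, -31.88), D = K − 16.7·n = (10.77, -49.38). Then cos ∠DPK = PD·PK / (|PD||PK|), giving 15.70°.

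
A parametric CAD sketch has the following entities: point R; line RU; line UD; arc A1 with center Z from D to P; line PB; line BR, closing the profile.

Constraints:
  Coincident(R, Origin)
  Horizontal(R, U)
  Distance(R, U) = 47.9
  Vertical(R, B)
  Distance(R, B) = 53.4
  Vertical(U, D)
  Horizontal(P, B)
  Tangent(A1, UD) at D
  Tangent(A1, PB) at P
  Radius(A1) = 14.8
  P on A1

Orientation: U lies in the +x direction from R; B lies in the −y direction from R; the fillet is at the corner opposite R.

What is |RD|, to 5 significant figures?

61.517

R is at the origin; RU is horizontal with |RU| = 47.9 and U on the +x side, so U = (47.900, 0.0000). RB is vertical with |RB| = 53.4 and B on the −y side, so B = (0.0000, -53.400). The virtual corner opposite R is at (47.900, -53.400). Since A1 is tangent to UD there, ZD ⟂ UD and A1 meets PB tangentially, so ZP is at right angles to PB, with radius 14.8, so the center Z sits 14.8 in from both sides at Z = (33.100, -38.600). That places the tangent points at D = (47.900, -38.600) on UD and P = (33.100, -53.400) on PB. Then |RD| = |D − R| = 61.517.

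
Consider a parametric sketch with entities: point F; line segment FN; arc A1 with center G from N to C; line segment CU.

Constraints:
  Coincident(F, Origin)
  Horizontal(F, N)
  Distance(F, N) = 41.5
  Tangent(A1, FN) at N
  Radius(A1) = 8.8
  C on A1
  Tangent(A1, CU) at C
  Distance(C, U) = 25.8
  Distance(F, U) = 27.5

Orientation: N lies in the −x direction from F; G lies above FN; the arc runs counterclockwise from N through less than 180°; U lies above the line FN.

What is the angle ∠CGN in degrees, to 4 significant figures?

46.29°

Checks: F = (0.00, 0.00) ✓; |GC| = 8.800 ✓; ∠(GC, CU) = 90.00° ✓; |CU| = 25.80 ✓; |FU| = 27.50 ✓.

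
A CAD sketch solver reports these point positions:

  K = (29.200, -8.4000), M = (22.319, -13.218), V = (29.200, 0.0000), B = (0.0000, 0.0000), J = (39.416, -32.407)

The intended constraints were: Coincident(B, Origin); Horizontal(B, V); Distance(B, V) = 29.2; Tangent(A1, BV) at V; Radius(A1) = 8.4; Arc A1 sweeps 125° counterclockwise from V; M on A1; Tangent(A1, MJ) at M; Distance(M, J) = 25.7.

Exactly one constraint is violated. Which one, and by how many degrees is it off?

Tangent(A1, MJ) at M — off by 6.70°.

B = (0.00, 0.00) ✓; B.y = 0.00, V.y = 0.00 ✓; |BV| = 29.20 ✓; ∠(KV, VB) = 90.00° ✓; |KV| = 8.400 ✓; bearing(K→M) − bearing(K→V) = 125.0° ✓; |KM| = 8.400 ✓; ∠(KM, MJ) = 83.30° ✗; |MJ| = 25.70 ✓.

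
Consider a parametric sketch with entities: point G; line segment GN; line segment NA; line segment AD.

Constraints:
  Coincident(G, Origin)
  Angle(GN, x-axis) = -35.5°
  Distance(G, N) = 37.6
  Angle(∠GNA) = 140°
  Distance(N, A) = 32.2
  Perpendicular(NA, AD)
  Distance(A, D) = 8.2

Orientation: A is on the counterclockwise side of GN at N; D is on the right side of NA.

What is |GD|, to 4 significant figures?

69.06

G is at the origin; GN runs at -35.5° with length 37.6, so N = 37.6·(cos -35.5°, sin -35.5°) = (30.61, -21.83). ∠GNA = 140.0°, so NA runs at -35.5° + (180° − 140.0°) = 4.500° from the x-axis; with |NA| = 32.2, A = N + 32.2·(cos 4.500°, sin 4.500°) = (62.71, -19.31). NA ⟂ AD; with |AD| = 8.2 on the right of NA, D = A + 8.2·(0.07846, -0.9969) = (63.35, -27.48). Then |GD| = |D − G| = 69.06.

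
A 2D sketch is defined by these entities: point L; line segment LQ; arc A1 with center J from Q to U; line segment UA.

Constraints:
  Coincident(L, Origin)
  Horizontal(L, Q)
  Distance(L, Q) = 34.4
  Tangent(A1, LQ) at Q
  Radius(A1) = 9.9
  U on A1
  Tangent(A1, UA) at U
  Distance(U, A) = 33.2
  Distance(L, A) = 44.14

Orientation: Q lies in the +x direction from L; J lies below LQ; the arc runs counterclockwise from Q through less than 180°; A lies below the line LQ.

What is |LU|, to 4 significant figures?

25.93

L is at the origin; LQ is horizontal with |LQ| = 34.4 and Q on the +x side, so Q = (34.40, 0.000). Tangency of A1 to LQ means the radius JQ is perpendicular to LQ, so J = Q + (0, -9.9) = (34.40, -9.900). Since JU ⟂ UA (tangency), |JA| = √(9.9² + 33.2²) = 34.64 regardless of where U sits on A1. So A lies on both circle(L, 44.14) and circle(J, 34.64); the below-LQ intersection is A = (17.88, -40.35). U is the foot of the tangent from A: U = (24.71, -7.864).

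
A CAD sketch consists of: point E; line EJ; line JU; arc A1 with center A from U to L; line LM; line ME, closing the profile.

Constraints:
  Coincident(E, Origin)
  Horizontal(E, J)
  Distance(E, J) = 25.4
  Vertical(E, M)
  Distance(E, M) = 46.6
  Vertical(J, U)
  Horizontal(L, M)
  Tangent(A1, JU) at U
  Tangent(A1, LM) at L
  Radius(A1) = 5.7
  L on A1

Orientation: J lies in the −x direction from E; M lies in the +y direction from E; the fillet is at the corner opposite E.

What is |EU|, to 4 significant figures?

48.15

E is at the origin; E and J share the same y with |EJ| = 25.4 and J on the −x side, so J = (-25.40, 0.000). E and M share the same x with |EM| = 46.6 and M on the +y side, so M = (0.000, 46.60). The virtual corner opposite E is at (-25.40, 46.60). Tangency of A1 to JU means the radius AU is perpendicular to JU and the tangent condition forces AL to be normal to LM, with radius 5.7, so the center A sits 5.7 in from both sides at A = (-19.70, 40.90). That places the tangent points at U = (-25.40, 40.90) on JU and L = (-19.70, 46.60) on LM. Then |EU| = |U − E| = 48.15.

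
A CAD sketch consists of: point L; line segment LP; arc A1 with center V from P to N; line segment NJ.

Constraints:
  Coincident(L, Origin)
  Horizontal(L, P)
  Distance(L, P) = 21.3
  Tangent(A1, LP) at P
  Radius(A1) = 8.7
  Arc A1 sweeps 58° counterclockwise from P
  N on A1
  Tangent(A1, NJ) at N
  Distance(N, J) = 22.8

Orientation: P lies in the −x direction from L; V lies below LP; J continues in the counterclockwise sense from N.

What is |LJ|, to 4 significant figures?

47.01

L is at the origin; L and P share the same y with |LP| = 21.3 and P on the −x side, so P = (-21.30, 0.000). Tangency of A1 to LP means the radius VP is perpendicular to LP, so V = P + (0, -8.7) = (-21.30, -8.700). On A1, P sits at bearing 90° from V; a 58° counterclockwise sweep puts N at bearing 148°, so N = V + 8.7·(cos 148°, sin 148°) = (-28.68, -4.090). Tangency of A1 to NJ means the radius VN is perpendicular to NJ, so NJ runs along (−sin 148°, cos 148°); with |NJ| = 22.8, J = (-40.76, -23.43). Then |LJ| = |J − L| = 47.01.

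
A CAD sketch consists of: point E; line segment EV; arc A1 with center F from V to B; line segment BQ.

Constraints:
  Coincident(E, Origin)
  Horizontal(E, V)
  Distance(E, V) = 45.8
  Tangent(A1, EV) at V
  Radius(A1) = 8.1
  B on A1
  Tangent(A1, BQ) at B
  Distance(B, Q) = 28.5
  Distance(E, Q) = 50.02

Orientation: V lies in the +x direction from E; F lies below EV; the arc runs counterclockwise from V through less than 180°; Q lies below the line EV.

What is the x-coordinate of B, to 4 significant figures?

37.74

E is at the origin; E and V share the same y with |EV| = 45.8 and V on the +x side, so V = (45.80, 0.000). Tangency of A1 to EV means the radius FV is perpendicular to EV, so F = V + (0, -8.1) = (45.80, -8.100). Since FB ⟂ BQ (tangency), |FQ| = √(8.1² + 28.5²) = 29.63 regardless of where B sits on A1. So Q lies on both circle(E, 50.02) and circle(F, 29.63); the below-EV intersection is Q = (35.03, -35.70). B is the foot of the tangent from Q: B = (37.74, -7.332).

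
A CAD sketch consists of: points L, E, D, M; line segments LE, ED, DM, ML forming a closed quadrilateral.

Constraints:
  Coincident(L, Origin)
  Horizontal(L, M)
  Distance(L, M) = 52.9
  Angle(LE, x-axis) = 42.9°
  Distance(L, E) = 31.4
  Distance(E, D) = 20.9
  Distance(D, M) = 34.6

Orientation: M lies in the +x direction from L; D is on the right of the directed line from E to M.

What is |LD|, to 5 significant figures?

18.342

L is at the origin; L and M share the same y with |LM| = 52.9 and M in +x, so M = (52.9, 0). LE runs at 42.9° with |LE| = 31.4, so E = (23.002, 21.375). D is determined by |ED| = 20.9 and |DM| = 34.6 together: it lies at the intersection of circle(E, 20.9) and circle(M, 34.6). With |EM| = 36.753, the foot of the radical line on EM is 8.0324 from E and the perpendicular offset is √(20.9² − 8.0324²) = 19.295. Taking the right-of-EM solution: D = (18.315, 1.0070).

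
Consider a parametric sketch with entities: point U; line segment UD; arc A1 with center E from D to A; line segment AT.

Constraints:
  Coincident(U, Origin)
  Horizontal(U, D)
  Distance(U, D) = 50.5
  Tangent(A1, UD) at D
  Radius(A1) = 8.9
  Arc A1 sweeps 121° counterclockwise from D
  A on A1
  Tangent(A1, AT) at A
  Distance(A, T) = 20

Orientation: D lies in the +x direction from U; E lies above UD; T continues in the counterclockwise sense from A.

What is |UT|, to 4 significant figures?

56.79

On A1, D sits at bearing -90° from E; a 121° counterclockwise sweep puts A at bearing 31°, so A = E + 8.9·(cos 31°, sin 31°) = (58.13, 13.48). Tangency of A1 to AT means the radius EA is perpendicular to AT, so AT runs along (−sin 31°, cos 31°); with |AT| = 20.0, T = (47.83, 30.63). Then |UT| = |T − U| = 56.79.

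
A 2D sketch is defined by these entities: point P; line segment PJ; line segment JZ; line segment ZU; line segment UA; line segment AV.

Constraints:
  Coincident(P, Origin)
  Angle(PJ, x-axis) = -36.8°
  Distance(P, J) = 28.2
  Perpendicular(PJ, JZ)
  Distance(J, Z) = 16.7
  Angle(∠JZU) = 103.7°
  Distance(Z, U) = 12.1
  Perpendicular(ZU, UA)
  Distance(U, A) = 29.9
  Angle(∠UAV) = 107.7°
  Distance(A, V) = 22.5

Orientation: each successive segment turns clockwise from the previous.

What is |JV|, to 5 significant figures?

21.209

P is at the origin; PJ runs at -36.8° with length 28.2, so J = (22.581, -16.892). PJ ⟂ JZ, so JZ runs at -126.80°; with |JZ| = 16.7, Z = (12.577, -30.265). ∠JZU = 103.7° gives ZU at 156.90° from the x-axis; with |ZU| = 12.1, U = (1.4471, -25.517). ZU is perpendicular to UA, so UA runs at 66.900°; with |UA| = 29.9, A = (13.178, 1.9853). ∠UAV = 107.7° gives AV at -5.4000° from the x-axis; with |AV| = 22.5, V = (35.578, -0.13217). Then |JV| = |V − J| = 21.209.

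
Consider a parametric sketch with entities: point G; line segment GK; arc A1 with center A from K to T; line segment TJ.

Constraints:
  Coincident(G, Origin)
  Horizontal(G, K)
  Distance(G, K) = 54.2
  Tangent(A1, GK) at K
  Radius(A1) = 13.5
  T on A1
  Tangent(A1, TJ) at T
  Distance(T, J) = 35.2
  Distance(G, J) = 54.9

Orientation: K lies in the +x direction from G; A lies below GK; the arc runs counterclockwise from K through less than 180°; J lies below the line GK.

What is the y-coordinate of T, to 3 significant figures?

-10.2

Checks: ∠(AK, KG) = 90.00° ✓; |AT| = 13.50 ✓; ∠(AT, TJ) = 90.00° ✓; |TJ| = 35.20 ✓; |GJ| = 54.90 ✓.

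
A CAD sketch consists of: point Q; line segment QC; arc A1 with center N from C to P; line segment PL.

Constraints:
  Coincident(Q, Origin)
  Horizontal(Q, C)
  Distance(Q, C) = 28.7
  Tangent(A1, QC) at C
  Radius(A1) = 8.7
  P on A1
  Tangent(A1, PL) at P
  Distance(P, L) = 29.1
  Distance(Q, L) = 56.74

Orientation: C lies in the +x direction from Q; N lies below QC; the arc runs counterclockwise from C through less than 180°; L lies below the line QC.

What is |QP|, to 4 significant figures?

27.73

Checks: |NP| = 8.700 ✓; ∠(NP, PL) = 90.00° ✓; |PL| = 29.10 ✓; |QL| = 56.74 ✓.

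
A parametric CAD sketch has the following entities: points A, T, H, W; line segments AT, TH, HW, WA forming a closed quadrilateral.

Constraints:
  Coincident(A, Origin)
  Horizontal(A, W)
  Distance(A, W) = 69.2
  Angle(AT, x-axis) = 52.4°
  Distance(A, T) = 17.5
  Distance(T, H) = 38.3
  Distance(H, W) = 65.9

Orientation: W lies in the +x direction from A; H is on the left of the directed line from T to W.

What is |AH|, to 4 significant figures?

55.39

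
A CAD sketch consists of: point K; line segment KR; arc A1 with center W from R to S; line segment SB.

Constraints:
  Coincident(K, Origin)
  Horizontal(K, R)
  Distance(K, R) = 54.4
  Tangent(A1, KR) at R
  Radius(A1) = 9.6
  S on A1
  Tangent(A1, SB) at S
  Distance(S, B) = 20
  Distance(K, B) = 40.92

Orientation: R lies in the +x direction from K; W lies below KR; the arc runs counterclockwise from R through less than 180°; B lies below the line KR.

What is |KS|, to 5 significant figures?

46.639

K is at the origin; K and R share the same y with |KR| = 54.4 and R on the +x side, so R = (54.400, 0.0000). Since A1 is tangent to KR there, WR ⟂ KR, so W = R + (0, -9.6) = (54.400, -9.6000). Since WS ⟂ SB (tangency), |WB| = √(9.6² + 20.0²) = 22.185 regardless of where S sits on A1. So B lies on both circle(K, 40.92) and circle(W, 22.185); the below-KR intersection is B = (35.245, -20.791). S is the foot of the tangent from B: S = (46.447, -4.2227).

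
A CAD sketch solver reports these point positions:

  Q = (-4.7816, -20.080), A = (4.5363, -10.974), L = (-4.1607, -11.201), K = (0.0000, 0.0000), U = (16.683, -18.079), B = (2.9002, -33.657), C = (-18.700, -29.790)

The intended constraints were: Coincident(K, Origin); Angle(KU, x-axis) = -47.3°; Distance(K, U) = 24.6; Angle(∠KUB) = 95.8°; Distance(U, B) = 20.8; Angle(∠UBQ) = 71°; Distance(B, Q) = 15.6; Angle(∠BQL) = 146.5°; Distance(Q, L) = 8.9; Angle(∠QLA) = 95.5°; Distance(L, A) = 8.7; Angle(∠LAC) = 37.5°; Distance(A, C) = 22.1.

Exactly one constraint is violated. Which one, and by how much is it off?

Distance(A, C) = 22.1 — off by 7.80.

K = (0.00, 0.00) ✓; KU at -47.30° ✓; |KU| = 24.60 ✓; ∠KUB = 95.80° ✓; |UB| = 20.80 ✓; ∠UBQ = 71.00° ✓; |BQ| = 15.60 ✓; ∠BQL = 146.5° ✓; |QL| = 8.901 ✓; ∠QLA = 95.50° ✓; |LA| = 8.700 ✓; ∠LAC = 37.50° ✓; |AC| = 29.90 ✗.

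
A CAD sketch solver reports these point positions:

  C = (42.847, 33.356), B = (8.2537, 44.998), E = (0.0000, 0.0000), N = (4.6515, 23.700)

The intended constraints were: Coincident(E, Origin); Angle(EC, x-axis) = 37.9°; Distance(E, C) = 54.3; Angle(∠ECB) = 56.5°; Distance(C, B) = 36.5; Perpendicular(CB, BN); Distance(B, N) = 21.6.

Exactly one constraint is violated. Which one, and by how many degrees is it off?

Perpendicular(CB, BN) — off by 9.00°.

E = (0.00, 0.00) ✓; EC at 37.90° ✓; |EC| = 54.30 ✓; ∠ECB = 56.50° ✓; |CB| = 36.50 ✓; ∠(CB, BN) = 99.00° ✗; |BN| = 21.60 ✓.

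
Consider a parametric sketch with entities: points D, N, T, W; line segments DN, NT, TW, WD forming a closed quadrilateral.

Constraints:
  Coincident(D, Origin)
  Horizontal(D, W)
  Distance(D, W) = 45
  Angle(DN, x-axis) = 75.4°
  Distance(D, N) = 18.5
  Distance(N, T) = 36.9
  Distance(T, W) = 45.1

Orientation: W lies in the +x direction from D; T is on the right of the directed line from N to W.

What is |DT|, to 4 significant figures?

19.43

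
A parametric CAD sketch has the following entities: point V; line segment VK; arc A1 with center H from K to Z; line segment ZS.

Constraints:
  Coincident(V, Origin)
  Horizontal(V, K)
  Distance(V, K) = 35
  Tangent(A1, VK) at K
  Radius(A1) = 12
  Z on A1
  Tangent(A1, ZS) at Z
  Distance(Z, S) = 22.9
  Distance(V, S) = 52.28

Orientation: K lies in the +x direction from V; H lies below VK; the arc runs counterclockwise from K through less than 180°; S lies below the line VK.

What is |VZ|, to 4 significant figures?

30.50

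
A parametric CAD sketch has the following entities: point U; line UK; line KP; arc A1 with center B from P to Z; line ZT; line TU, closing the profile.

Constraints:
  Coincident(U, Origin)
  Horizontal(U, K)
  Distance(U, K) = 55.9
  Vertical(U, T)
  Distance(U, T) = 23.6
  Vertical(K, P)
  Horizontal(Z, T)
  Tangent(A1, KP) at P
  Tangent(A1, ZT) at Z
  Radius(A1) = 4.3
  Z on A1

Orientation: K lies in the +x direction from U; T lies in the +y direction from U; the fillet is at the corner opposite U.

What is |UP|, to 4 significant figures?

59.14

U is at the origin; U and K share the same y with |UK| = 55.9 and K on the +x side, so K = (55.90, 0.000). UT is vertical with |UT| = 23.6 and T on the +y side, so T = (0.000, 23.60). The virtual corner opposite U is at (55.90, 23.60). A1 meets KP tangentially, so BP is at right angles to KP and the tangent condition forces BZ to be normal to ZT, with radius 4.3, so the center B sits 4.3 in from both sides at B = (51.60, 19.30). That places the tangent points at P = (55.90, 19.30) on KP and Z = (51.60, 23.60) on ZT. Then |UP| = |P − U| = 59.14.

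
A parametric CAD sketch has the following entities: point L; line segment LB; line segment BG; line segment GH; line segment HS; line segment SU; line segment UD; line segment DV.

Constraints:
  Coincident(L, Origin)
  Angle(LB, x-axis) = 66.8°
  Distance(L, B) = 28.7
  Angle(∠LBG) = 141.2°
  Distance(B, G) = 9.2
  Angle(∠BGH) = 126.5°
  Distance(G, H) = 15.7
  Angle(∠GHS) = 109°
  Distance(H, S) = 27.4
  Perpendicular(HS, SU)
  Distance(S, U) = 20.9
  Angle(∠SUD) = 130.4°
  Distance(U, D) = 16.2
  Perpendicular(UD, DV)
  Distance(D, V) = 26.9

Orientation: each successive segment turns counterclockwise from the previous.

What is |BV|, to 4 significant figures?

11.77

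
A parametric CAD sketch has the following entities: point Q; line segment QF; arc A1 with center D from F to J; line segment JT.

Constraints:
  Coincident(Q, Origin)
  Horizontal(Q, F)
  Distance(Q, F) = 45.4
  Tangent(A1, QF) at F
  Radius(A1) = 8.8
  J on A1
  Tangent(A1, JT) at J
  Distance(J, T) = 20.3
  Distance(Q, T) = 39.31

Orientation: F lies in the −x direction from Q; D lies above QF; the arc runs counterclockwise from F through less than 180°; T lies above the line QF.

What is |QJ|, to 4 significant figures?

37.56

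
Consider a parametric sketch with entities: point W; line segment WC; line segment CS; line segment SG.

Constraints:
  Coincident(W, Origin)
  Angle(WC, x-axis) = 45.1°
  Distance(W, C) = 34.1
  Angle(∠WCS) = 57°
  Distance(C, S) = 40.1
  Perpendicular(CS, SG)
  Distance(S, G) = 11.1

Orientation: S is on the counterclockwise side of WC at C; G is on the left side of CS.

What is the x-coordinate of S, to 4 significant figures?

-15.17

W is at the origin; WC runs at 45.1° with length 34.1, so C = 34.1·(cos 45.1°, sin 45.1°) = (24.07, 24.15). ∠WCS = 57.0°, so CS runs at 45.1° + (180° − 57.0°) = 168.1° from the x-axis; with |CS| = 40.1, S = C + 40.1·(cos 168.1°, sin 168.1°) = (-15.17, 32.42). So S.x = -15.17.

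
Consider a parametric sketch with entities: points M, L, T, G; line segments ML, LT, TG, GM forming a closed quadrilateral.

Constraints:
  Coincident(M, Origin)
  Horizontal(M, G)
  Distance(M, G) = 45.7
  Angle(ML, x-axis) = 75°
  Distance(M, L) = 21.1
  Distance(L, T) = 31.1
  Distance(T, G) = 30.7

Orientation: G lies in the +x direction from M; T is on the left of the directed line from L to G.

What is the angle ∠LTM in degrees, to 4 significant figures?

23.35°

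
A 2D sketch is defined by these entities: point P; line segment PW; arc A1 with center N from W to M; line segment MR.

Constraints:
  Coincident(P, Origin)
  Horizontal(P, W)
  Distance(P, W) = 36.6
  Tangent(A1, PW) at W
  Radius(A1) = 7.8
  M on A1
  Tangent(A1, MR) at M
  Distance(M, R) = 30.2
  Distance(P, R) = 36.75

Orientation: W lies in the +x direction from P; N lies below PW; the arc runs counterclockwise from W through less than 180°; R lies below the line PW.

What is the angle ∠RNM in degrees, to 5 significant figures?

75.518°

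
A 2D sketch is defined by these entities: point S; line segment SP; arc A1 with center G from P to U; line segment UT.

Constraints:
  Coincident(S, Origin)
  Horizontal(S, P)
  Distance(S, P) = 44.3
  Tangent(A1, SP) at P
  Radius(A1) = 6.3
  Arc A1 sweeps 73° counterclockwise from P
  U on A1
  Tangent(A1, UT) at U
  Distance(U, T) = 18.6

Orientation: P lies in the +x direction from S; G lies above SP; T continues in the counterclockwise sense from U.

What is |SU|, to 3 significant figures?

50.5

Tangency of A1 to SP means the radius GP is perpendicular to SP, so G = P + (0, 6.3) = (44.3, 6.30). On A1, P sits at bearing -90° from G; a 73° counterclockwise sweep puts U at bearing -17°, so U = G + 6.3·(cos -17°, sin -17°) = (50.3, 4.46). Then |SU| = |U − S| = 50.5.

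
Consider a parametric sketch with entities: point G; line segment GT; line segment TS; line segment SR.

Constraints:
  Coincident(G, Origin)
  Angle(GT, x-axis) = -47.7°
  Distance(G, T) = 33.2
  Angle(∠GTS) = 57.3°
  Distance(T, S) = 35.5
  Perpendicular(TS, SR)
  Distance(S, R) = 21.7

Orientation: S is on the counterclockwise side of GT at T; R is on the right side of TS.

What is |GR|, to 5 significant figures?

52.654

G is at the origin; GT runs at -47.7° with length 33.2, so T = 33.2·(cos -47.7°, sin -47.7°) = (22.344, -24.556). ∠GTS = 57.3°, so TS runs at -47.7° + (180° − 57.3°) = 75.000° from the x-axis; with |TS| = 35.5, S = T + 35.5·(cos 75.000°, sin 75.000°) = (31.532, 9.7346). The perpendicularity gives SR at right angles to TS; with |SR| = 21.7 on the right of TS, R = S + 21.7·(0.96593, -0.25882) = (52.493, 4.1182). Then |GR| = |R − G| = 52.654.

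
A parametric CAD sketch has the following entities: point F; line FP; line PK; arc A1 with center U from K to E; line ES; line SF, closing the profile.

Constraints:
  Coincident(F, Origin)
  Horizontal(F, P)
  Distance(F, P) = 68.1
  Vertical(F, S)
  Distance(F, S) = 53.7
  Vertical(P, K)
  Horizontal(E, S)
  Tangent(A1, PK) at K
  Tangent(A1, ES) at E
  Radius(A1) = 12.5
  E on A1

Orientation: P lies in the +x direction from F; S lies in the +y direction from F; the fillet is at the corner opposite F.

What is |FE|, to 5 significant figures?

77.298

F is at the origin; FP is horizontal with |FP| = 68.1 and P on the +x side, so P = (68.100, 0.0000). FS is vertical with |FS| = 53.7 and S on the +y side, so S = (0.0000, 53.700). The virtual corner opposite F is at (68.100, 53.700). A1 meets PK tangentially, so UK is at right angles to PK and A1 meets ES tangentially, so UE is at right angles to ES, with radius 12.5, so the center U sits 12.5 in from both sides at U = (55.600, 41.200). That places the tangent points at K = (68.100, 41.200) on PK and E = (55.600, 53.700) on ES. Then |FE| = |E − F| = 77.298.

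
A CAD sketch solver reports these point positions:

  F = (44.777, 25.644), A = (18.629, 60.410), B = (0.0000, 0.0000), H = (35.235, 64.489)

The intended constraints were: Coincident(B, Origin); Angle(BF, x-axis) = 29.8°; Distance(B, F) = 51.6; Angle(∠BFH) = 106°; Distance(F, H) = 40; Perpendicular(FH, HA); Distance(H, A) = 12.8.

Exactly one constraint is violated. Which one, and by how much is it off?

Distance(H, A) = 12.8 — off by 4.30.

B = (0.00, 0.00) ✓; BF at 29.80° ✓; |BF| = 51.60 ✓; ∠BFH = 106.0° ✓; |FH| = 40.00 ✓; ∠(FH, HA) = 90.00° ✓; |HA| = 17.10 ✗.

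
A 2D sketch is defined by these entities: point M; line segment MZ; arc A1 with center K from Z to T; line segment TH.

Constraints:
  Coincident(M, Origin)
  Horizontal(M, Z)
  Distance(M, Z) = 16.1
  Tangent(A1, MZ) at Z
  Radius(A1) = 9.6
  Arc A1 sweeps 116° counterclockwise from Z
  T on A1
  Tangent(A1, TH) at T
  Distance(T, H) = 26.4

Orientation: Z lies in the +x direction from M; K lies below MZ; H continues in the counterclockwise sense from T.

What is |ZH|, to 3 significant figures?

37.7

M is at the origin; MZ is horizontal with |MZ| = 16.1 and Z on the +x side, so Z = (16.1, 0.00). Since A1 is tangent to MZ there, KZ ⟂ MZ, so K = Z + (0, -9.6) = (16.1, -9.60). On A1, Z sits at bearing 90° from K; a 116° counterclockwise sweep puts T at bearing 206°, so T = K + 9.6·(cos 206°, sin 206°) = (7.47, -13.8). The tangent condition forces KT to be normal to TH, so TH runs along (−sin 206°, cos 206°); with |TH| = 26.4, H = (19.0, -37.5). Then |ZH| = |H − Z| = 37.7.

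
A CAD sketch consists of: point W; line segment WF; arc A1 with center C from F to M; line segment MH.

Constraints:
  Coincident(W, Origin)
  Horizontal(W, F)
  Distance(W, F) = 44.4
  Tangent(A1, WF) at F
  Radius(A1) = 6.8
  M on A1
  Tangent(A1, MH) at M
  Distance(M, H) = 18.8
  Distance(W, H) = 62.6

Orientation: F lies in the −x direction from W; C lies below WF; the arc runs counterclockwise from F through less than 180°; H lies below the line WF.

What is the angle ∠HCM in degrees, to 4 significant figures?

70.11°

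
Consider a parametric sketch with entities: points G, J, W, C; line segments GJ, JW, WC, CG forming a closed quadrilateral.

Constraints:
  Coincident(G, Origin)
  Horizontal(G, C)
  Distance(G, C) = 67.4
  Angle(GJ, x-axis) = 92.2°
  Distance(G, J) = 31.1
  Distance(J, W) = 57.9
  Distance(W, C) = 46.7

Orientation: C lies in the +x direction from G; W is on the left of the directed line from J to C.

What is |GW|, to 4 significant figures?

71.08

Checks: |JW| = 57.90 ✓; |WC| = 46.70 ✓.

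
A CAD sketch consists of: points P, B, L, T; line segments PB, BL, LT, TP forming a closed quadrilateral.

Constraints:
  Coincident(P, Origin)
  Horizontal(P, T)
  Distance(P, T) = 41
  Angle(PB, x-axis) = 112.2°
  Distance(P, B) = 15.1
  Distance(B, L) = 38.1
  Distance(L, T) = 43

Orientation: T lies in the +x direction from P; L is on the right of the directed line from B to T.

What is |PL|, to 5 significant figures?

23.169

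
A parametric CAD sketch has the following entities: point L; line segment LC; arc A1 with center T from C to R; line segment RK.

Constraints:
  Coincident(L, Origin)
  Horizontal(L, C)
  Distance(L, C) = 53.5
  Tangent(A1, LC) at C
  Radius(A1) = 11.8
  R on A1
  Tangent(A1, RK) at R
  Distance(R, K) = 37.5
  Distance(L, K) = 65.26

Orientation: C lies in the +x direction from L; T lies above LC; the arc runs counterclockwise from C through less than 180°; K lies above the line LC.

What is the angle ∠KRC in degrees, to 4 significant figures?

118.1°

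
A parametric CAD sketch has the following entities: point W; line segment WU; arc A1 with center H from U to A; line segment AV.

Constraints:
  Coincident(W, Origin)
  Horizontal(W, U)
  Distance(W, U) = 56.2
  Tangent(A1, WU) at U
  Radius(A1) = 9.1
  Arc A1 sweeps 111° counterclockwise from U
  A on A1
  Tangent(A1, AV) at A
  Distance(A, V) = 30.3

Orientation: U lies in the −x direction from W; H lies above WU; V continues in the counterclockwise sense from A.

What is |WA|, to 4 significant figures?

49.28

W is at the origin; WU is horizontal with |WU| = 56.2 and U on the −x side, so U = (-56.20, 0.000). The tangent condition forces HU to be normal to WU, so H = U + (0, 9.1) = (-56.20, 9.100). On A1, U sits at bearing -90° from H; a 111° counterclockwise sweep puts A at bearing 21°, so A = H + 9.1·(cos 21°, sin 21°) = (-47.70, 12.36). Then |WA| = |A − W| = 49.28.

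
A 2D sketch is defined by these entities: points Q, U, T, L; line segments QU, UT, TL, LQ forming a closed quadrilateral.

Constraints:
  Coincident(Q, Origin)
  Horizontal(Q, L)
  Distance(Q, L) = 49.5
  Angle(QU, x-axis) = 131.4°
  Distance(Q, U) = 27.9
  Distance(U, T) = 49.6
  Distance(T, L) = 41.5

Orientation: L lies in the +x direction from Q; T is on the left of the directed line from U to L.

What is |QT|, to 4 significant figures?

46.09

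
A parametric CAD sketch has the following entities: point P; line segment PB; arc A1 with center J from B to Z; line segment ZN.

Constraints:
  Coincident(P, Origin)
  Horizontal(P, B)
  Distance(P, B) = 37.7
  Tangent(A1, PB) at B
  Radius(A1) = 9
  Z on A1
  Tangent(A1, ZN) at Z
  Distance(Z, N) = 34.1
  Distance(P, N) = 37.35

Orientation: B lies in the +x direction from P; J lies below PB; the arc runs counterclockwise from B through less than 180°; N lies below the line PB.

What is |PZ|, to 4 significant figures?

30.15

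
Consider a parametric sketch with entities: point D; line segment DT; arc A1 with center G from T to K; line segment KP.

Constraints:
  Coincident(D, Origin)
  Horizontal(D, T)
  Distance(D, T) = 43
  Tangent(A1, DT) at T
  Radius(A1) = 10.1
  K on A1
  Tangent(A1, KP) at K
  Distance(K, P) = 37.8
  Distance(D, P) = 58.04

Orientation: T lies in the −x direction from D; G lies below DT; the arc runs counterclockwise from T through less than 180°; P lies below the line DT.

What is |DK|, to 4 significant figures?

53.92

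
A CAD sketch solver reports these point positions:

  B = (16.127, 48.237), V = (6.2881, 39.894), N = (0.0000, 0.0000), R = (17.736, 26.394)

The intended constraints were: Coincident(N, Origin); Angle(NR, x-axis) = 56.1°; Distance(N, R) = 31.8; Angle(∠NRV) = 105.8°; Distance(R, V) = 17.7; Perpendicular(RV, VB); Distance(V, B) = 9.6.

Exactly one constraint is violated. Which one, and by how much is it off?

Distance(V, B) = 9.6 — off by 3.30.

N = (0.00, 0.00) ✓; NR at 56.10° ✓; |NR| = 31.80 ✓; ∠NRV = 105.8° ✓; |RV| = 17.70 ✓; ∠(RV, VB) = 90.00° ✓; |VB| = 12.90 ✗.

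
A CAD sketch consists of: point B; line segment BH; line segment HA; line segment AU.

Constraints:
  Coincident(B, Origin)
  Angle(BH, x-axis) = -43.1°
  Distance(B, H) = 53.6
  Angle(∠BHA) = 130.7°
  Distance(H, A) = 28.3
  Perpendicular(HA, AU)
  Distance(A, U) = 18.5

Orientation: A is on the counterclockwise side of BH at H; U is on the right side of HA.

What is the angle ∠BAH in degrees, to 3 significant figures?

32.7°

B is at the origin; BH runs at -43.1° with length 53.6, so H = 53.6·(cos -43.1°, sin -43.1°) = (39.1, -36.6). ∠BHA = 130.7°, so HA runs at -43.1° + (180° − 130.7°) = 6.20° from the x-axis; with |HA| = 28.3, A = H + 28.3·(cos 6.20°, sin 6.20°) = (67.3, -33.6). Then cos ∠BAH = AB·AH / (|AB||AH|), giving 32.7°.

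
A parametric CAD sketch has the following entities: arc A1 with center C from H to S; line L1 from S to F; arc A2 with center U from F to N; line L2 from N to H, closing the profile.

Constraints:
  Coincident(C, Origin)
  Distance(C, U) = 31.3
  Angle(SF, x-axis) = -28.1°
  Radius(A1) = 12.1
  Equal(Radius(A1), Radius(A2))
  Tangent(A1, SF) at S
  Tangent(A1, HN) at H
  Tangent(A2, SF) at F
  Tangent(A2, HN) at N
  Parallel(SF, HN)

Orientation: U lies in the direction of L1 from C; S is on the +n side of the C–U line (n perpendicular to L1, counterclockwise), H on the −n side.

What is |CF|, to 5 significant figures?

33.557

The slot axis is L1's direction at -28.1°, so u = (cos -28.1°, sin -28.1°) = (0.88213, -0.47101) and n = (−sin -28.1°, cos -28.1°) = (0.47101, 0.88213). C is at the origin and U lies 31.3 along u from C, so U = 31.3·u = (27.611, -14.743). Tangency of A1 to both parallel lines with radius 12.1 puts S and H at C ± 12.1·n: S = (5.6992, 10.674), H = (-5.6992, -10.674). Equal radii place F and N the same way about U: F = U + 12.1·n = (33.310, -4.0689), N = U − 12.1·n = (21.911, -25.416). Then |CF| = |F − C| = 33.557.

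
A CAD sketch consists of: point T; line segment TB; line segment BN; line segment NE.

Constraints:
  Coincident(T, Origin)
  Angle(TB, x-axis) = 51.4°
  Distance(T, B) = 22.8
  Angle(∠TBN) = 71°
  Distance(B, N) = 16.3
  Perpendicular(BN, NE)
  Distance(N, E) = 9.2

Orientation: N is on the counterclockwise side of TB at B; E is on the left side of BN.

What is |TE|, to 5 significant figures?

15.216

T is at the origin; TB runs at 51.4° with length 22.8, so B = 22.8·(cos 51.4°, sin 51.4°) = (14.224, 17.819). ∠TBN = 71.0°, so BN runs at 51.4° + (180° − 71.0°) = 160.40° from the x-axis; with |BN| = 16.3, N = B + 16.3·(cos 160.40°, sin 160.40°) = (-1.1311, 23.287). The perpendicularity gives NE at right angles to BN; with |NE| = 9.2 on the left of BN, E = N + 9.2·(-0.33545, -0.94206) = (-4.2172, 14.620). Then |TE| = |E − T| = 15.216.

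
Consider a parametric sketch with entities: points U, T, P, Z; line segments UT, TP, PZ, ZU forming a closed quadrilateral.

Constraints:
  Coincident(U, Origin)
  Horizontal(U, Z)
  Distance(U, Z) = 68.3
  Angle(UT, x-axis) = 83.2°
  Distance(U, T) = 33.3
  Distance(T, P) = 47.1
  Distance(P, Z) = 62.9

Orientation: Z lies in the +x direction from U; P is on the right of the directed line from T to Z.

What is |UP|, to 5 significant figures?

15.580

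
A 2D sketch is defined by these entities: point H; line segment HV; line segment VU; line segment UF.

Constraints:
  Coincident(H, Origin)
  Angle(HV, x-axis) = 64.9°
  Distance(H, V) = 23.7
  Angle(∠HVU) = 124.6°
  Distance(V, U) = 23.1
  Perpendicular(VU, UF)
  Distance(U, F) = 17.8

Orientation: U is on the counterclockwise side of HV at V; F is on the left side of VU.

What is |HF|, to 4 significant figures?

36.60

∠HVU = 124.6°, so VU runs at 64.9° + (180° − 124.6°) = 120.3° from the x-axis; with |VU| = 23.1, U = V + 23.1·(cos 120.3°, sin 120.3°) = (-1.601, 41.41). VU is perpendicular to UF; with |UF| = 17.8 on the left of VU, F = U + 17.8·(-0.8634, -0.5045) = (-16.97, 32.43). Then |HF| = |F − H| = 36.60.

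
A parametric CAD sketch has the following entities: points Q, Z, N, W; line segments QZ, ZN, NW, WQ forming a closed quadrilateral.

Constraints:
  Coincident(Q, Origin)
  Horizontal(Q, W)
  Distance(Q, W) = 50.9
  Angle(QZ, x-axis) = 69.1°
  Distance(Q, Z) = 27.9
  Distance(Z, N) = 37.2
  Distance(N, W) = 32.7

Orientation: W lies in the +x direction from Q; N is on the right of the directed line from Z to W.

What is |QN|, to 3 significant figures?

22.0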